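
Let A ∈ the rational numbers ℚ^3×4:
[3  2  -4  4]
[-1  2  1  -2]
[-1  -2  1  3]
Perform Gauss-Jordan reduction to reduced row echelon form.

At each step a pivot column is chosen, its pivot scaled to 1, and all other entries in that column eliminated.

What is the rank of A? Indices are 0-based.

rank = 3

pivot(0,0)=3: scale R0 → (1, 2/3, -4/3, 4/3)
  clear (1,0): R1 −= (-1)R0 → (0, 8/3, -1/3, -2/3)
  clear (2,0): R2 −= (-1)R0 → (0, -4/3, -1/3, 13/3)
pivot(1,1)=8/3: scale R1 → (0, 1, -1/8, -1/4)
  clear (0,1): R0 −= (2/3)R1 → (1, 0, -5/4, 3/2)
  clear (2,1): R2 −= (-4/3)R1 → (0, 0, -1/2, 4)
pivot(2,2)=-1/2: scale R2 → (0, 0, 1, -8)
  clear (0,2): R0 −= (-5/4)R2 → (1, 0, 0, -17/2)
  clear (1,2): R1 −= (-1/8)R2 → (0, 1, 0, -5/4)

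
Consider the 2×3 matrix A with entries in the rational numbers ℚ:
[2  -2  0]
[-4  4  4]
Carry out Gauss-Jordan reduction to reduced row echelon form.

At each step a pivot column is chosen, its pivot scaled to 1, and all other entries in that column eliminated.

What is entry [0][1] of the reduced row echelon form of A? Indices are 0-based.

step 1: normalize row 0 (÷2) = (1, -1, 0)
  row 1: subtract -4×row0 = (0, 0, 4)
skip col 1 (zero from row 1)
step 2: normalize row 1 (÷4) = (0, 0, 1)

M[0][1] = -1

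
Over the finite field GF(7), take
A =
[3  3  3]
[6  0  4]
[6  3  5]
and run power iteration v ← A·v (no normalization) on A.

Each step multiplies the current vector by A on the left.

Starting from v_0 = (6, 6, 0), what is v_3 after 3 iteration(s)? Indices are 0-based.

v_0 = (6, 6, 0).
v_1 = A·v_0 = (1, 1, 5).
v_2 = A·v_1 = (0, 5, 6).
v_3 = A·v_2 = (5, 3, 3).

v_3 = (5, 3, 3)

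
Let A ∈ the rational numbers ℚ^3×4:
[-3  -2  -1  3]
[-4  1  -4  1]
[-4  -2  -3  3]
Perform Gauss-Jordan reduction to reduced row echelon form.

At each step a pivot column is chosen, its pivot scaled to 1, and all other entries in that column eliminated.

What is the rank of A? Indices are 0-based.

pivot(0,0)=-3: scale R0 → (1, 2/3, 1/3, -1)
  clear (1,0): R1 −= (-4)R0 → (0, 11/3, -8/3, -3)
  clear (2,0): R2 −= (-4)R0 → (0, 2/3, -5/3, -1)
pivot(1,1)=11/3: scale R1 → (0, 1, -8/11, -9/11)
  clear (0,1): R0 −= (2/3)R1 → (1, 0, 9/11, -5/11)
  clear (2,1): R2 −= (2/3)R1 → (0, 0, -13/11, -5/11)
pivot(2,2)=-13/11: scale R2 → (0, 0, 1, 5/13)
  clear (0,2): R0 −= (9/11)R2 → (1, 0, 0, -10/13)
  clear (1,2): R1 −= (-8/11)R2 → (0, 1, 0, -7/13)

rank = 3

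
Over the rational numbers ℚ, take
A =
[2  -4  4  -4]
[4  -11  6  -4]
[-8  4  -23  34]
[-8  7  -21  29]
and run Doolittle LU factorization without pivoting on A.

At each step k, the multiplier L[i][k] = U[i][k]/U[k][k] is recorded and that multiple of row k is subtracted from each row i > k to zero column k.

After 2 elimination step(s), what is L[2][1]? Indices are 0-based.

[col 0] pivot 2
  R1 -= 2*R0 → (0, -3, -2, 4)  (L[1][0] := 2)
  R2 -= -4*R0 → (0, -12, -7, 18)  (L[2][0] := -4)
  R3 -= -4*R0 → (0, -9, -5, 13)  (L[3][0] := -4)
[col 1] pivot -3
  R2 -= 4*R1 → (0, 0, 1, 2)  (L[2][1] := 4)
  R3 -= 3*R1 → (0, 0, 1, 1)  (L[3][1] := 3)

L[2][1] = 4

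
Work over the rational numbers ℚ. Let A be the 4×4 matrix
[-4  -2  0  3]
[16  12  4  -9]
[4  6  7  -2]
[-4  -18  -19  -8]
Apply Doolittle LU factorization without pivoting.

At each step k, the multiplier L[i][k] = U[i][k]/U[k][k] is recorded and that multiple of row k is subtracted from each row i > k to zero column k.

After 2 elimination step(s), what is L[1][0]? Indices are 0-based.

k=0: U[0][0]=-4
  eliminate (1,0): mult=-4, new row 1: (0, 4, 4, 3); set L[1][0]=-4
  eliminate (2,0): mult=-1, new row 2: (0, 4, 7, 1); set L[2][0]=-1
  eliminate (3,0): mult=1, new row 3: (0, -16, -19, -11); set L[3][0]=1
k=1: U[1][1]=4
  eliminate (2,1): mult=1, new row 2: (0, 0, 3, -2); set L[2][1]=1
  eliminate (3,1): mult=-4, new row 3: (0, 0, -3, 1); set L[3][1]=-4

L[1][0] = -4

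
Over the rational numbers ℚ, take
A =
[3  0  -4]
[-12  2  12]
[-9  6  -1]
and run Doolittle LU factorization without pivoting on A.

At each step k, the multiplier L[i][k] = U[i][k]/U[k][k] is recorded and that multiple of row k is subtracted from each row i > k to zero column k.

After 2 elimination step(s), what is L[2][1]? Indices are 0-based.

L[2][1] = 3

k=0: U[0][0]=3
  eliminate (1,0): mult=-4, new row 1: (0, 2, -4); set L[1][0]=-4
  eliminate (2,0): mult=-3, new row 2: (0, 6, -13); set L[2][0]=-3
k=1: U[1][1]=2
  eliminate (2,1): mult=3, new row 2: (0, 0, -1); set L[2][1]=3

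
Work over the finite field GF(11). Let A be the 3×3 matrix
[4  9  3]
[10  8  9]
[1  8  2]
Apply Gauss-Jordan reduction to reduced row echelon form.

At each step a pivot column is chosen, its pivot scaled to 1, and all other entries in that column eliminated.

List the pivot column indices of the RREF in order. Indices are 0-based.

step 1: normalize row 0 (÷4) = (1, 5, 9)
  row 1: subtract 10×row0 = (0, 2, 7)
  row 2: subtract 1×row0 = (0, 3, 4)
step 2: normalize row 1 (÷2) = (0, 1, 9)
  row 0: subtract 5×row1 = (1, 0, 8)
  row 2: subtract 3×row1 = (0, 0, 10)
step 3: normalize row 2 (÷10) = (0, 0, 1)
  row 0: subtract 8×row2 = (1, 0, 0)
  row 1: subtract 9×row2 = (0, 1, 0)

pivot columns: 0, 1, 2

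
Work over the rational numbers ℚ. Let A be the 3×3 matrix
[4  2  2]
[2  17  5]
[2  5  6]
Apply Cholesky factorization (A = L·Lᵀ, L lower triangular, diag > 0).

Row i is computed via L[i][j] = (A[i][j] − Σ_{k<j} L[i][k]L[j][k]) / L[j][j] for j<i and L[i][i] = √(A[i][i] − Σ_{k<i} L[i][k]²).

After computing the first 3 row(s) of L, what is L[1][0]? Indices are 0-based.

L[1][0] = 1

Step 1: L[0][0] = √(4) = 2.
  L[1][0] = (2) / L[0][0] = 1.
Step 2: L[1][1] = √(16) = 4.
  L[2][0] = (2) / L[0][0] = 1.
  L[2][1] = (4) / L[1][1] = 1.
Step 3: L[2][2] = √(4) = 2.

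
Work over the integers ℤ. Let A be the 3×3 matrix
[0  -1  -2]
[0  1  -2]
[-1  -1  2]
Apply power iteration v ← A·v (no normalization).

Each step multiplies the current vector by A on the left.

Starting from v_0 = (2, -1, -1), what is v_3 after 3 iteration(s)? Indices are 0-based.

v_3 = (13, 27, -32)

v_0 = (2, -1, -1).
v_1 = A·v_0 = (3, 1, -3).
v_2 = A·v_1 = (5, 7, -10).
v_3 = A·v_2 = (13, 27, -32).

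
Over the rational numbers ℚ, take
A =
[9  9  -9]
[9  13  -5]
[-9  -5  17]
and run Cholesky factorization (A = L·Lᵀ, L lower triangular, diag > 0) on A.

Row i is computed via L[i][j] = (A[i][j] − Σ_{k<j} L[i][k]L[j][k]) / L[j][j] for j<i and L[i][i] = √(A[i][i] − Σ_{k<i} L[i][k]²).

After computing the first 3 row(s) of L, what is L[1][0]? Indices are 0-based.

Step 1: L[0][0] = √(9) = 3.
  L[1][0] = (9) / L[0][0] = 3.
Step 2: L[1][1] = √(4) = 2.
  L[2][0] = (-9) / L[0][0] = -3.
  L[2][1] = (4) / L[1][1] = 2.
Step 3: L[2][2] = √(4) = 2.

L[1][0] = 3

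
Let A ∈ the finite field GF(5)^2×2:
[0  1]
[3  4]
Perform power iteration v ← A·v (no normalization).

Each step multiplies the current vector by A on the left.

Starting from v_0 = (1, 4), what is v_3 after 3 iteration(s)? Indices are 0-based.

v_0 = (1, 4).
v_1 = A·v_0 = (4, 4).
v_2 = A·v_1 = (4, 3).
v_3 = A·v_2 = (3, 4).

v_3 = (3, 4)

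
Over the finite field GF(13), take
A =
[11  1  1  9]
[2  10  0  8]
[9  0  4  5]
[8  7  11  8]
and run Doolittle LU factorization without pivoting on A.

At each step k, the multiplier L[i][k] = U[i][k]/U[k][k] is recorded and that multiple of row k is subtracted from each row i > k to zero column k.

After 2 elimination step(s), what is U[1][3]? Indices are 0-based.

[col 0] pivot 11
  R1 -= 12*R0 → (0, 11, 1, 4)  (L[1][0] := 12)
  R2 -= 2*R0 → (0, 11, 2, 0)  (L[2][0] := 2)
  R3 -= 9*R0 → (0, 11, 2, 5)  (L[3][0] := 9)
[col 1] pivot 11
  R2 -= 1*R1 → (0, 0, 1, 9)  (L[2][1] := 1)
  R3 -= 1*R1 → (0, 0, 1, 1)  (L[3][1] := 1)

U[1][3] = 4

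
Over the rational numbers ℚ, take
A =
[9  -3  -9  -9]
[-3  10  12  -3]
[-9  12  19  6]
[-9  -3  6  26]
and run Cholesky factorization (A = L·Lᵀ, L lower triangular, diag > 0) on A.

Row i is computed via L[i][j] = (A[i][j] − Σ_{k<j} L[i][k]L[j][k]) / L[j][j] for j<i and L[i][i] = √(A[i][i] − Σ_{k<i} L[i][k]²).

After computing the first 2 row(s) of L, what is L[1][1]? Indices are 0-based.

Step 1: L[0][0] = √(9) = 3.
  L[1][0] = (-3) / L[0][0] = -1.
Step 2: L[1][1] = √(9) = 3.

L[1][1] = 3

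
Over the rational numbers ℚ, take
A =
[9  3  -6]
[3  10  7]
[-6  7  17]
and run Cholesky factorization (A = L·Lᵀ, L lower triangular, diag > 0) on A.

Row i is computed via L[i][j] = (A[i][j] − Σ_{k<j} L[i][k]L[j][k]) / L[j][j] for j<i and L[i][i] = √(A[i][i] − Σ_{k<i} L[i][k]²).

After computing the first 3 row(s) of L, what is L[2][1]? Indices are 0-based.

L[2][1] = 3

Step 1: L[0][0] = √(9) = 3.
  L[1][0] = (3) / L[0][0] = 1.
Step 2: L[1][1] = √(9) = 3.
  L[2][0] = (-6) / L[0][0] = -2.
  L[2][1] = (9) / L[1][1] = 3.
Step 3: L[2][2] = √(4) = 2.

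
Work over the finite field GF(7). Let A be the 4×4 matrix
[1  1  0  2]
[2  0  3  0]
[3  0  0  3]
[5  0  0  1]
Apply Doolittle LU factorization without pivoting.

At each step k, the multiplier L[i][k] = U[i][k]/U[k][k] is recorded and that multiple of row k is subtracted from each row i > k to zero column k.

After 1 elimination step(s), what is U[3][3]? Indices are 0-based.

U[3][3] = 5

Step 1: pivot at (0,0) is 1.
  row1 ← row1 − (2)·row0  ⇒  L[1][0]=2, U row1=(0, 5, 3, 3)
  row2 ← row2 − (3)·row0  ⇒  L[2][0]=3, U row2=(0, 4, 0, 4)
  row3 ← row3 − (5)·row0  ⇒  L[3][0]=5, U row3=(0, 2, 0, 5)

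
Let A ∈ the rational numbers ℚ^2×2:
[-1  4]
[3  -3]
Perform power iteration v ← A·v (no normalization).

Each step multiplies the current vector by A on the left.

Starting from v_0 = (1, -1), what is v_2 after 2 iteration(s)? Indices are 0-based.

v_2 = (29, -33)

v_0 = (1, -1).
v_1 = A·v_0 = (-5, 6).
v_2 = A·v_1 = (29, -33).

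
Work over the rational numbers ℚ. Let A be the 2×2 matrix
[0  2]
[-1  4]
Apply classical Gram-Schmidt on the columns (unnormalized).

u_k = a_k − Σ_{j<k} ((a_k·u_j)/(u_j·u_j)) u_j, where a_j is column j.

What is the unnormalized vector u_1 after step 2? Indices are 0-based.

u_1 = (2, 0)

Step 1: u_0 = a_0 = (0, -1).
Step 2: u_1 = a_1 − (-4)·u_0 = (2, 0).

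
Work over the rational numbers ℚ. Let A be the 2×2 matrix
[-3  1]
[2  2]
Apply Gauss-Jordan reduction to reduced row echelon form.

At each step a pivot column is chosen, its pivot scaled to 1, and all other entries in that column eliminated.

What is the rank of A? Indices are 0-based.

rank = 2

pivot(0,0)=-3: scale R0 → (1, -1/3)
  clear (1,0): R1 −= (2)R0 → (0, 8/3)
pivot(1,1)=8/3: scale R1 → (0, 1)
  clear (0,1): R0 −= (-1/3)R1 → (1, 0)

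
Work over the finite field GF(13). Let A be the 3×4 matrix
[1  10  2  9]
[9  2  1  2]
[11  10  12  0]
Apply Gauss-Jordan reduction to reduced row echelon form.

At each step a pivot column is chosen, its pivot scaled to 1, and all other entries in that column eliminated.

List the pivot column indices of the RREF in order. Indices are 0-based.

pivot columns: 0, 1, 2

step 1: normalize row 0 (÷1) = (1, 10, 2, 9)
  row 1: subtract 9×row0 = (0, 3, 9, 12)
  row 2: subtract 11×row0 = (0, 4, 3, 5)
step 2: normalize row 1 (÷3) = (0, 1, 3, 4)
  row 0: subtract 10×row1 = (1, 0, 11, 8)
  row 2: subtract 4×row1 = (0, 0, 4, 2)
step 3: normalize row 2 (÷4) = (0, 0, 1, 7)
  row 0: subtract 11×row2 = (1, 0, 0, 9)
  row 1: subtract 3×row2 = (0, 1, 0, 9)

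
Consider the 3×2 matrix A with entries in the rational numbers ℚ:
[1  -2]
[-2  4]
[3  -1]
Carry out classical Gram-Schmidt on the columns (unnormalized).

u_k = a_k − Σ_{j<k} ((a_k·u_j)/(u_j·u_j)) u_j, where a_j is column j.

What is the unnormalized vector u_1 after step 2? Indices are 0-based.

Step 1: u_0 = a_0 = (1, -2, 3).
Step 2: u_1 = a_1 − (-13/14)·u_0 = (-15/14, 15/7, 25/14).

u_1 = (-15/14, 15/7, 25/14)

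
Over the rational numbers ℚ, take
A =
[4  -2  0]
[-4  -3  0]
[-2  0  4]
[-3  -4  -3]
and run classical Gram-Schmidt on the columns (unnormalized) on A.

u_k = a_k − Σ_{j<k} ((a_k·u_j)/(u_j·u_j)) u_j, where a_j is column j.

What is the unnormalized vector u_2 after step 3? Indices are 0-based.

Step 1: u_0 = a_0 = (4, -4, -2, -3).
Step 2: u_1 = a_1 − (16/45)·u_0 = (-154/45, -71/45, 32/45, -44/15).
Step 3: u_2 = a_2 − (1/45)·u_0 − (524/1049)·u_1 = (1700/1049, 920/1049, 3870/1049, -1540/1049).

u_2 = (1700/1049, 920/1049, 3870/1049, -1540/1049)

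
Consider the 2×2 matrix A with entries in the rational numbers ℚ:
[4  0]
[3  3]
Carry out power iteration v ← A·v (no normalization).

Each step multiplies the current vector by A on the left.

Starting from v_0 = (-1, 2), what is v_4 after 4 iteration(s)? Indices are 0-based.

v_4 = (-256, -363)

v_0 = (-1, 2).
v_1 = A·v_0 = (-4, 3).
v_2 = A·v_1 = (-16, -3).
v_3 = A·v_2 = (-64, -57).
v_4 = A·v_3 = (-256, -363).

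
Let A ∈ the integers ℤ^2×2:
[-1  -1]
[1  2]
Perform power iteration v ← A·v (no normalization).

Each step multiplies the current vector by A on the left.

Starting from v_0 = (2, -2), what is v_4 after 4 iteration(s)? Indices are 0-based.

v_0 = (2, -2).
v_1 = A·v_0 = (0, -2).
v_2 = A·v_1 = (2, -4).
v_3 = A·v_2 = (2, -6).
v_4 = A·v_3 = (4, -10).

v_4 = (4, -10)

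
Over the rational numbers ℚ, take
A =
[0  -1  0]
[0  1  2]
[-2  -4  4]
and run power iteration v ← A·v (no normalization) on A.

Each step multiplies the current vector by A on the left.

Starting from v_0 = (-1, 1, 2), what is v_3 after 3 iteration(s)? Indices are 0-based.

v_3 = (-17, 29, -34)

v_0 = (-1, 1, 2).
v_1 = A·v_0 = (-1, 5, 6).
v_2 = A·v_1 = (-5, 17, 6).
v_3 = A·v_2 = (-17, 29, -34).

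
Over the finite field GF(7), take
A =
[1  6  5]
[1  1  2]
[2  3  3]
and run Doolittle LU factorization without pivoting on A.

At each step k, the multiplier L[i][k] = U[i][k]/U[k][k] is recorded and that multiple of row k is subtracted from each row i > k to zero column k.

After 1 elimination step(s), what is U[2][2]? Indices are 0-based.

k=0: U[0][0]=1
  eliminate (1,0): mult=1, new row 1: (0, 2, 4); set L[1][0]=1
  eliminate (2,0): mult=2, new row 2: (0, 5, 0); set L[2][0]=2

U[2][2] = 0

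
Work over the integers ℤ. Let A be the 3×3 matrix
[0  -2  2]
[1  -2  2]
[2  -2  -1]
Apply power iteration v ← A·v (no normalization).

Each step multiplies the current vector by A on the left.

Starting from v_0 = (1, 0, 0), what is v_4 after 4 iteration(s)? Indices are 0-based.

v_4 = (28, 16, -8)

v_0 = (1, 0, 0).
v_1 = A·v_0 = (0, 1, 2).
v_2 = A·v_1 = (2, 2, -4).
v_3 = A·v_2 = (-12, -10, 4).
v_4 = A·v_3 = (28, 16, -8).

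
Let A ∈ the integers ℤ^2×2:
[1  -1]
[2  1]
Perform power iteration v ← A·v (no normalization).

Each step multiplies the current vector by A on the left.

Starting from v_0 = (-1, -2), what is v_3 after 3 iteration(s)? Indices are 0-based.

v_3 = (7, 8)

v_0 = (-1, -2).
v_1 = A·v_0 = (1, -4).
v_2 = A·v_1 = (5, -2).
v_3 = A·v_2 = (7, 8).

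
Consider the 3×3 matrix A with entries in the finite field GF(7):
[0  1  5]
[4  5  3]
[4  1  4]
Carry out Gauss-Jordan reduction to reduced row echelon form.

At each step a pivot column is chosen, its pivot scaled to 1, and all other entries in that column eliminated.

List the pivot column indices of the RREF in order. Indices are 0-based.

pivot(0,0): swap R0↔R1
pivot(0,0)=4: scale R0 → (1, 3, 6)
  clear (2,0): R2 −= (4)R0 → (0, 3, 1)
pivot(1,1)=1: scale R1 → (0, 1, 5)
  clear (0,1): R0 −= (3)R1 → (1, 0, 5)
  clear (2,1): R2 −= (3)R1 → (0, 0, 0)
col 2: no nonzero at/below row 2; advance.

pivot columns: 0, 1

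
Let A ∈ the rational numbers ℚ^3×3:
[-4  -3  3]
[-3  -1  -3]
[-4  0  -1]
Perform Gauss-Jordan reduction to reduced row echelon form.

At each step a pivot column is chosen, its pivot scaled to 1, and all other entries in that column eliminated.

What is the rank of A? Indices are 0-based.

rank = 3

pivot(0,0)=-4: scale R0 → (1, 3/4, -3/4)
  clear (1,0): R1 −= (-3)R0 → (0, 5/4, -21/4)
  clear (2,0): R2 −= (-4)R0 → (0, 3, -4)
pivot(1,1)=5/4: scale R1 → (0, 1, -21/5)
  clear (0,1): R0 −= (3/4)R1 → (1, 0, 12/5)
  clear (2,1): R2 −= (3)R1 → (0, 0, 43/5)
pivot(2,2)=43/5: scale R2 → (0, 0, 1)
  clear (0,2): R0 −= (12/5)R2 → (1, 0, 0)
  clear (1,2): R1 −= (-21/5)R2 → (0, 1, 0)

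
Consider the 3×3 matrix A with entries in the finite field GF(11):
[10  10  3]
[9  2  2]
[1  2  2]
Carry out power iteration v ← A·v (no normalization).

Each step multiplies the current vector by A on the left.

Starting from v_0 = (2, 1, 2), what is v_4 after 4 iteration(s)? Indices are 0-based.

v_4 = (9, 10, 8)

v_0 = (2, 1, 2).
v_1 = A·v_0 = (3, 2, 8).
v_2 = A·v_1 = (8, 3, 1).
v_3 = A·v_2 = (3, 3, 5).
v_4 = A·v_3 = (9, 10, 8).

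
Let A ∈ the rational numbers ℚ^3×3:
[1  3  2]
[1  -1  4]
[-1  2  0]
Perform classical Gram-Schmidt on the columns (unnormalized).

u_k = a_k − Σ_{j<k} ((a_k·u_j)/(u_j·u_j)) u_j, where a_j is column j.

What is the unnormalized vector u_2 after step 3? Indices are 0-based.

Step 1: u_0 = a_0 = (1, 1, -1).
Step 2: u_1 = a_1 − (0)·u_0 = (3, -1, 2).
Step 3: u_2 = a_2 − (2)·u_0 − (1/7)·u_1 = (-3/7, 15/7, 12/7).

u_2 = (-3/7, 15/7, 12/7)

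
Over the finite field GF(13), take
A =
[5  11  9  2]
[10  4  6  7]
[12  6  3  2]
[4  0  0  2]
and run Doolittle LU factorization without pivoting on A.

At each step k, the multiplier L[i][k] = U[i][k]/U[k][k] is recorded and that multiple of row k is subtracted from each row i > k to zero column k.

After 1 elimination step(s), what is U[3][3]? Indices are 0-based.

U[3][3] = 3

[col 0] pivot 5
  R1 -= 2*R0 → (0, 8, 1, 3)  (L[1][0] := 2)
  R2 -= 5*R0 → (0, 3, 10, 5)  (L[2][0] := 5)
  R3 -= 6*R0 → (0, 12, 11, 3)  (L[3][0] := 6)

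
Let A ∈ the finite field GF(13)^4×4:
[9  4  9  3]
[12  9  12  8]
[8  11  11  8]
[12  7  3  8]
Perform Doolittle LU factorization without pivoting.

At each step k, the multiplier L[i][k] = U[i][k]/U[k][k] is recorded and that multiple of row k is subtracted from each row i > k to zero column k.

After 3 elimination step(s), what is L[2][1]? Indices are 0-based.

Step 1: pivot at (0,0) is 9.
  row1 ← row1 − (10)·row0  ⇒  L[1][0]=10, U row1=(0, 8, 0, 4)
  row2 ← row2 − (11)·row0  ⇒  L[2][0]=11, U row2=(0, 6, 3, 1)
  row3 ← row3 − (10)·row0  ⇒  L[3][0]=10, U row3=(0, 6, 4, 4)
Step 2: pivot at (1,1) is 8.
  row2 ← row2 − (4)·row1  ⇒  L[2][1]=4, U row2=(0, 0, 3, 11)
  row3 ← row3 − (4)·row1  ⇒  L[3][1]=4, U row3=(0, 0, 4, 1)
Step 3: pivot at (2,2) is 3.
  row3 ← row3 − (10)·row2  ⇒  L[3][2]=10, U row3=(0, 0, 0, 8)

L[2][1] = 4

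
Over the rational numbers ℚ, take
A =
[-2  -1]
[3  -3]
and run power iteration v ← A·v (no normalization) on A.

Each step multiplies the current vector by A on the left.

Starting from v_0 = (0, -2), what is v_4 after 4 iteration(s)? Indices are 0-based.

v_4 = (-70, 78)

v_0 = (0, -2).
v_1 = A·v_0 = (2, 6).
v_2 = A·v_1 = (-10, -12).
v_3 = A·v_2 = (32, 6).
v_4 = A·v_3 = (-70, 78).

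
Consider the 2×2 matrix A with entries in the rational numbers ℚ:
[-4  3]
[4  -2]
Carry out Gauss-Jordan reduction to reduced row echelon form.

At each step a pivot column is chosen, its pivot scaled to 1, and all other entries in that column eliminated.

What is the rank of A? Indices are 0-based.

rank = 2

[1] R0 /= -4  ⇒  (1, -3/4)
     R1 -= 4·R0  ⇒  (0, 1)
[2] R1 /= 1  ⇒  (0, 1)
     R0 -= -3/4·R1  ⇒  (1, 0)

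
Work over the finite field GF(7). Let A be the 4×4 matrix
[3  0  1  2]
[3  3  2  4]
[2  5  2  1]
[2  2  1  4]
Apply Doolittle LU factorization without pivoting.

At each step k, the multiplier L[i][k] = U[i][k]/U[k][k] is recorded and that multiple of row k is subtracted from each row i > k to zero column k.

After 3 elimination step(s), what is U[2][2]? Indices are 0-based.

[col 0] pivot 3
  R1 -= 1*R0 → (0, 3, 1, 2)  (L[1][0] := 1)
  R2 -= 3*R0 → (0, 5, 6, 2)  (L[2][0] := 3)
  R3 -= 3*R0 → (0, 2, 5, 5)  (L[3][0] := 3)
[col 1] pivot 3
  R2 -= 4*R1 → (0, 0, 2, 1)  (L[2][1] := 4)
  R3 -= 3*R1 → (0, 0, 2, 6)  (L[3][1] := 3)
[col 2] pivot 2
  R3 -= 1*R2 → (0, 0, 0, 5)  (L[3][2] := 1)

U[2][2] = 2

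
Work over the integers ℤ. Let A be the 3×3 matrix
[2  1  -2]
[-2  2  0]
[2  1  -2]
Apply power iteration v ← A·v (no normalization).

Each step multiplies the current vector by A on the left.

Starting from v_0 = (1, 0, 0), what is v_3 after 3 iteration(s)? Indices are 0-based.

v_3 = (-8, -12, -8)

v_0 = (1, 0, 0).
v_1 = A·v_0 = (2, -2, 2).
v_2 = A·v_1 = (-2, -8, -2).
v_3 = A·v_2 = (-8, -12, -8).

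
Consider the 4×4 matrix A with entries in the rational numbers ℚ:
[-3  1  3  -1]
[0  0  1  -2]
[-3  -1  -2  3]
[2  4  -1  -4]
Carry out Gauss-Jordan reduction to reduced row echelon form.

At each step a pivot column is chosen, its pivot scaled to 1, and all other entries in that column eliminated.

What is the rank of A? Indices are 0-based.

step 1: normalize row 0 (÷-3) = (1, -1/3, -1, 1/3)
  row 2: subtract -3×row0 = (0, -2, -5, 4)
  row 3: subtract 2×row0 = (0, 14/3, 1, -14/3)
step 2: exchange rows 1,2
step 2: normalize row 1 (÷-2) = (0, 1, 5/2, -2)
  row 0: subtract -1/3×row1 = (1, 0, -1/6, -1/3)
  row 3: subtract 14/3×row1 = (0, 0, -32/3, 14/3)
step 3: normalize row 2 (÷1) = (0, 0, 1, -2)
  row 0: subtract -1/6×row2 = (1, 0, 0, -2/3)
  row 1: subtract 5/2×row2 = (0, 1, 0, 3)
  row 3: subtract -32/3×row2 = (0, 0, 0, -50/3)
step 4: normalize row 3 (÷-50/3) = (0, 0, 0, 1)
  row 0: subtract -2/3×row3 = (1, 0, 0, 0)
  row 1: subtract 3×row3 = (0, 1, 0, 0)
  row 2: subtract -2×row3 = (0, 0, 1, 0)

rank = 4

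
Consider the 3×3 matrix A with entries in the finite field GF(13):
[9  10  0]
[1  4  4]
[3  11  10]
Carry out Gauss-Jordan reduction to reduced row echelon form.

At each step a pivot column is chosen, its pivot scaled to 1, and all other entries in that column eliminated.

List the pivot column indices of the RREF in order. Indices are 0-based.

pivot columns: 0, 1, 2

[1] R0 /= 9  ⇒  (1, 4, 0)
     R1 -= 1·R0  ⇒  (0, 0, 4)
     R2 -= 3·R0  ⇒  (0, 12, 10)
[2] R1 <-> R2
[2] R1 /= 12  ⇒  (0, 1, 3)
     R0 -= 4·R1  ⇒  (1, 0, 1)
[3] R2 /= 4  ⇒  (0, 0, 1)
     R0 -= 1·R2  ⇒  (1, 0, 0)
     R1 -= 3·R2  ⇒  (0, 1, 0)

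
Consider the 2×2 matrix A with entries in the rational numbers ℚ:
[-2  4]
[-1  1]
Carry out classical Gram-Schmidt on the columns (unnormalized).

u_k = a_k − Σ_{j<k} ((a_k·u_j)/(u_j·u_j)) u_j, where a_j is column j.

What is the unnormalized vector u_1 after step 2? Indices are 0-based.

u_1 = (2/5, -4/5)

Step 1: u_0 = a_0 = (-2, -1).
Step 2: u_1 = a_1 − (-9/5)·u_0 = (2/5, -4/5).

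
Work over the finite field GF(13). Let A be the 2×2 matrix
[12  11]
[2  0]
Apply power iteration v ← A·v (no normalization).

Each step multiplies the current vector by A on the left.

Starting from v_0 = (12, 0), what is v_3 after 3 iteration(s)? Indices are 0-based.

v_3 = (6, 6)

v_0 = (12, 0).
v_1 = A·v_0 = (1, 11).
v_2 = A·v_1 = (3, 2).
v_3 = A·v_2 = (6, 6).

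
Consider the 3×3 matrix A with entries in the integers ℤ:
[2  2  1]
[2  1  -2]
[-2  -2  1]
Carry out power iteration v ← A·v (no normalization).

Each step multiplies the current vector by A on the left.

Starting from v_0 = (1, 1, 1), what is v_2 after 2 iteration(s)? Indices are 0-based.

v_0 = (1, 1, 1).
v_1 = A·v_0 = (5, 1, -3).
v_2 = A·v_1 = (9, 17, -15).

v_2 = (9, 17, -15)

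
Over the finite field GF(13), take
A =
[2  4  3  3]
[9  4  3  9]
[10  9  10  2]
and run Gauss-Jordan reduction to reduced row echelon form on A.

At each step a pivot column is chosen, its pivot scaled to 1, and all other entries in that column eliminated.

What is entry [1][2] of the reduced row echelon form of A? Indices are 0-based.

[1] R0 /= 2  ⇒  (1, 2, 8, 8)
     R1 -= 9·R0  ⇒  (0, 12, 9, 2)
     R2 -= 10·R0  ⇒  (0, 2, 8, 0)
[2] R1 /= 12  ⇒  (0, 1, 4, 11)
     R0 -= 2·R1  ⇒  (1, 0, 0, 12)
     R2 -= 2·R1  ⇒  (0, 0, 0, 4)
column 2 empty below row 2
[3] R2 /= 4  ⇒  (0, 0, 0, 1)
     R0 -= 12·R2  ⇒  (1, 0, 0, 0)
     R1 -= 11·R2  ⇒  (0, 1, 4, 0)

M[1][2] = 4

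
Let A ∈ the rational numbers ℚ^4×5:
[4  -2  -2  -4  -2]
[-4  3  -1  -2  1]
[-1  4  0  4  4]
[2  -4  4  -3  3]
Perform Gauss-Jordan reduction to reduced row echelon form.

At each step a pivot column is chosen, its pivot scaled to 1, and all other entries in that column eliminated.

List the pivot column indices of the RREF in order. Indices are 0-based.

pivot(0,0)=4: scale R0 → (1, -1/2, -1/2, -1, -1/2)
  clear (1,0): R1 −= (-4)R0 → (0, 1, -3, -6, -1)
  clear (2,0): R2 −= (-1)R0 → (0, 7/2, -1/2, 3, 7/2)
  clear (3,0): R3 −= (2)R0 → (0, -3, 5, -1, 4)
pivot(1,1)=1: scale R1 → (0, 1, -3, -6, -1)
  clear (0,1): R0 −= (-1/2)R1 → (1, 0, -2, -4, -1)
  clear (2,1): R2 −= (7/2)R1 → (0, 0, 10, 24, 7)
  clear (3,1): R3 −= (-3)R1 → (0, 0, -4, -19, 1)
pivot(2,2)=10: scale R2 → (0, 0, 1, 12/5, 7/10)
  clear (0,2): R0 −= (-2)R2 → (1, 0, 0, 4/5, 2/5)
  clear (1,2): R1 −= (-3)R2 → (0, 1, 0, 6/5, 11/10)
  clear (3,2): R3 −= (-4)R2 → (0, 0, 0, -47/5, 19/5)
pivot(3,3)=-47/5: scale R3 → (0, 0, 0, 1, -19/47)
  clear (0,3): R0 −= (4/5)R3 → (1, 0, 0, 0, 34/47)
  clear (1,3): R1 −= (6/5)R3 → (0, 1, 0, 0, 149/94)
  clear (2,3): R2 −= (12/5)R3 → (0, 0, 1, 0, 157/94)

pivot columns: 0, 1, 2, 3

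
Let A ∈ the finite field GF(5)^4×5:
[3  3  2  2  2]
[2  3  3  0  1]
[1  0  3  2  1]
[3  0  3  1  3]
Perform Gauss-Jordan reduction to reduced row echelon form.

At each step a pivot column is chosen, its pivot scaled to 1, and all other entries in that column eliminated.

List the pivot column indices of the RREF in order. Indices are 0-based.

step 1: normalize row 0 (÷3) = (1, 1, 4, 4, 4)
  row 1: subtract 2×row0 = (0, 1, 0, 2, 3)
  row 2: subtract 1×row0 = (0, 4, 4, 3, 2)
  row 3: subtract 3×row0 = (0, 2, 1, 4, 1)
step 2: normalize row 1 (÷1) = (0, 1, 0, 2, 3)
  row 0: subtract 1×row1 = (1, 0, 4, 2, 1)
  row 2: subtract 4×row1 = (0, 0, 4, 0, 0)
  row 3: subtract 2×row1 = (0, 0, 1, 0, 0)
step 3: normalize row 2 (÷4) = (0, 0, 1, 0, 0)
  row 0: subtract 4×row2 = (1, 0, 0, 2, 1)
  row 3: subtract 1×row2 = (0, 0, 0, 0, 0)
skip col 3 (zero from row 3)
skip col 4 (zero from row 3)

pivot columns: 0, 1, 2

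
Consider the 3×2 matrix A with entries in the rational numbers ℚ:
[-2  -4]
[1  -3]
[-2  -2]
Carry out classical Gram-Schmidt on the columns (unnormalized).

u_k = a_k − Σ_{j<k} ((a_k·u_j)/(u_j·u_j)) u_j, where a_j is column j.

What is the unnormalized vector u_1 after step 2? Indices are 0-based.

u_1 = (-2, -4, 0)

Step 1: u_0 = a_0 = (-2, 1, -2).
Step 2: u_1 = a_1 − (1)·u_0 = (-2, -4, 0).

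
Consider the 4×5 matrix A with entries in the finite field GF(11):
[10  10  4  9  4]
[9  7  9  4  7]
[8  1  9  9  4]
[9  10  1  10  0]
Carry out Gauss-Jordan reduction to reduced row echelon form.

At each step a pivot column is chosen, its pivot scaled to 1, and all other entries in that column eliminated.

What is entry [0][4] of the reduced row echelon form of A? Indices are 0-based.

[1] R0 /= 10  ⇒  (1, 1, 7, 2, 7)
     R1 -= 9·R0  ⇒  (0, 9, 1, 8, 10)
     R2 -= 8·R0  ⇒  (0, 4, 8, 4, 3)
     R3 -= 9·R0  ⇒  (0, 1, 4, 3, 3)
[2] R1 /= 9  ⇒  (0, 1, 5, 7, 6)
     R0 -= 1·R1  ⇒  (1, 0, 2, 6, 1)
     R2 -= 4·R1  ⇒  (0, 0, 10, 9, 1)
     R3 -= 1·R1  ⇒  (0, 0, 10, 7, 8)
[3] R2 /= 10  ⇒  (0, 0, 1, 2, 10)
     R0 -= 2·R2  ⇒  (1, 0, 0, 2, 3)
     R1 -= 5·R2  ⇒  (0, 1, 0, 8, 0)
     R3 -= 10·R2  ⇒  (0, 0, 0, 9, 7)
[4] R3 /= 9  ⇒  (0, 0, 0, 1, 2)
     R0 -= 2·R3  ⇒  (1, 0, 0, 0, 10)
     R1 -= 8·R3  ⇒  (0, 1, 0, 0, 6)
     R2 -= 2·R3  ⇒  (0, 0, 1, 0, 6)

M[0][4] = 10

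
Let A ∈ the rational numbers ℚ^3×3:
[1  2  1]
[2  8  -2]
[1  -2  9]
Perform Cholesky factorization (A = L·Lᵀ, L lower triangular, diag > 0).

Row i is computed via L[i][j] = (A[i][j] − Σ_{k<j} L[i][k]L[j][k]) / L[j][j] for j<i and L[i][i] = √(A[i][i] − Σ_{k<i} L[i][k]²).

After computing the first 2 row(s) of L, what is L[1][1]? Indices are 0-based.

Step 1: L[0][0] = √(1) = 1.
  L[1][0] = (2) / L[0][0] = 2.
Step 2: L[1][1] = √(4) = 2.

L[1][1] = 2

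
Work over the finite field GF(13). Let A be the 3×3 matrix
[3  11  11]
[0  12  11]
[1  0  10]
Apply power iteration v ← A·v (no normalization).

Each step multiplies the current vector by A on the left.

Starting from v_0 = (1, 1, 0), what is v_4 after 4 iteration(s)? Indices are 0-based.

v_4 = (4, 3, 1)

v_0 = (1, 1, 0).
v_1 = A·v_0 = (1, 12, 1).
v_2 = A·v_1 = (3, 12, 11).
v_3 = A·v_2 = (2, 5, 9).
v_4 = A·v_3 = (4, 3, 1).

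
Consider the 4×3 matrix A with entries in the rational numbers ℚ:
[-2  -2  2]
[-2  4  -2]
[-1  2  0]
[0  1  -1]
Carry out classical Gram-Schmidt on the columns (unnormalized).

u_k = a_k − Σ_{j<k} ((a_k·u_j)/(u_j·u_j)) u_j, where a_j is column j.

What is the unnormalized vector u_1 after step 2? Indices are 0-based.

Step 1: u_0 = a_0 = (-2, -2, -1, 0).
Step 2: u_1 = a_1 − (-2/3)·u_0 = (-10/3, 8/3, 4/3, 1).

u_1 = (-10/3, 8/3, 4/3, 1)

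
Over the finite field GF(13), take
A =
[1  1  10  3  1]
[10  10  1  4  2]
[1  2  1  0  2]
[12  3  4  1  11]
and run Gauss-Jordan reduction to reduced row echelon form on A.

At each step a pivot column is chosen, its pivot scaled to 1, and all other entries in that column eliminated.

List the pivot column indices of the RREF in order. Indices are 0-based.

pivot columns: 0, 1, 2, 3

pivot(0,0)=1: scale R0 → (1, 1, 10, 3, 1)
  clear (1,0): R1 −= (10)R0 → (0, 0, 5, 0, 5)
  clear (2,0): R2 −= (1)R0 → (0, 1, 4, 10, 1)
  clear (3,0): R3 −= (12)R0 → (0, 4, 1, 4, 12)
pivot(1,1): swap R1↔R2
pivot(1,1)=1: scale R1 → (0, 1, 4, 10, 1)
  clear (0,1): R0 −= (1)R1 → (1, 0, 6, 6, 0)
  clear (3,1): R3 −= (4)R1 → (0, 0, 11, 3, 8)
pivot(2,2)=5: scale R2 → (0, 0, 1, 0, 1)
  clear (0,2): R0 −= (6)R2 → (1, 0, 0, 6, 7)
  clear (1,2): R1 −= (4)R2 → (0, 1, 0, 10, 10)
  clear (3,2): R3 −= (11)R2 → (0, 0, 0, 3, 10)
pivot(3,3)=3: scale R3 → (0, 0, 0, 1, 12)
  clear (0,3): R0 −= (6)R3 → (1, 0, 0, 0, 0)
  clear (1,3): R1 −= (10)R3 → (0, 1, 0, 0, 7)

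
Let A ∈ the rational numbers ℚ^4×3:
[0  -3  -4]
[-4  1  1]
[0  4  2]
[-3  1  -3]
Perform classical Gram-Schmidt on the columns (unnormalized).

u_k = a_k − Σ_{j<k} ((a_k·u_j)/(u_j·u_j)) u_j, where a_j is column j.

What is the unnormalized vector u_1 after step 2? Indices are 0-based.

u_1 = (-3, -3/25, 4, 4/25)

Step 1: u_0 = a_0 = (0, -4, 0, -3).
Step 2: u_1 = a_1 − (-7/25)·u_0 = (-3, -3/25, 4, 4/25).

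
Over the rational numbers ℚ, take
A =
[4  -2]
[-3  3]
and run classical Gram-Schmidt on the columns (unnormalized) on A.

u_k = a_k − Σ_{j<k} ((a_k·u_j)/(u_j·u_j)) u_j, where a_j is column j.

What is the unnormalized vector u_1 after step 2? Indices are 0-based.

u_1 = (18/25, 24/25)

Step 1: u_0 = a_0 = (4, -3).
Step 2: u_1 = a_1 − (-17/25)·u_0 = (18/25, 24/25).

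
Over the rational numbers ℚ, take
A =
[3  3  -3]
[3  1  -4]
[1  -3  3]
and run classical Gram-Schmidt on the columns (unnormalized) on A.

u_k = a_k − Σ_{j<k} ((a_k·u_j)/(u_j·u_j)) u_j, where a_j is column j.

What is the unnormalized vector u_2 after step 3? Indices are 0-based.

u_2 = (9/7, -54/35, 27/35)

Step 1: u_0 = a_0 = (3, 3, 1).
Step 2: u_1 = a_1 − (9/19)·u_0 = (30/19, -8/19, -66/19).
Step 3: u_2 = a_2 − (-18/19)·u_0 − (-32/35)·u_1 = (9/7, -54/35, 27/35).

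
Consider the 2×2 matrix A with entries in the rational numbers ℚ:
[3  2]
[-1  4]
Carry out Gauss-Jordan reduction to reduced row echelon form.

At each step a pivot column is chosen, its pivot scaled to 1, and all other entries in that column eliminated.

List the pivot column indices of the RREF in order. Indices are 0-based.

step 1: normalize row 0 (÷3) = (1, 2/3)
  row 1: subtract -1×row0 = (0, 14/3)
step 2: normalize row 1 (÷14/3) = (0, 1)
  row 0: subtract 2/3×row1 = (1, 0)

pivot columns: 0, 1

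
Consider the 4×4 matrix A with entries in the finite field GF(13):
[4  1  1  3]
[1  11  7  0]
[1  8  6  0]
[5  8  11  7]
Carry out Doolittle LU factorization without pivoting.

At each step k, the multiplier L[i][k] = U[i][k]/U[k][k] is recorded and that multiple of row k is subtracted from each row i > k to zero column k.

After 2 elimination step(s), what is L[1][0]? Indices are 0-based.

L[1][0] = 10

[col 0] pivot 4
  R1 -= 10*R0 → (0, 1, 10, 9)  (L[1][0] := 10)
  R2 -= 10*R0 → (0, 11, 9, 9)  (L[2][0] := 10)
  R3 -= 11*R0 → (0, 10, 0, 0)  (L[3][0] := 11)
[col 1] pivot 1
  R2 -= 11*R1 → (0, 0, 3, 1)  (L[2][1] := 11)
  R3 -= 10*R1 → (0, 0, 4, 1)  (L[3][1] := 10)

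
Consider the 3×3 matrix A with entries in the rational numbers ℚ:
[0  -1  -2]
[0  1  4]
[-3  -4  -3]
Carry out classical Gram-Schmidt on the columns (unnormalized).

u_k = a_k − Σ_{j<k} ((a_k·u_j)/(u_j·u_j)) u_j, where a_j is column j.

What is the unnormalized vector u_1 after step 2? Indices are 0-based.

u_1 = (-1, 1, 0)

Step 1: u_0 = a_0 = (0, 0, -3).
Step 2: u_1 = a_1 − (4/3)·u_0 = (-1, 1, 0).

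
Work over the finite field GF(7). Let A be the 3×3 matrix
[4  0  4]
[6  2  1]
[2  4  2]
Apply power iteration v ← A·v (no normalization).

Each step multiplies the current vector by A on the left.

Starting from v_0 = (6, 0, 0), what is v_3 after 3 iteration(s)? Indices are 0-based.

v_3 = (5, 3, 1)

v_0 = (6, 0, 0).
v_1 = A·v_0 = (3, 1, 5).
v_2 = A·v_1 = (4, 4, 6).
v_3 = A·v_2 = (5, 3, 1).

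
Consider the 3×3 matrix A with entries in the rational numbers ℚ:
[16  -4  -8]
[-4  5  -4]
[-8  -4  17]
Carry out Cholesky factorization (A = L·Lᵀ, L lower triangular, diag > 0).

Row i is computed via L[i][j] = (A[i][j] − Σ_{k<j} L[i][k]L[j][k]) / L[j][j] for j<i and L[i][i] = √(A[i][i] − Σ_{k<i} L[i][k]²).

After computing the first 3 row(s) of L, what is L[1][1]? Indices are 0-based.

Step 1: L[0][0] = √(16) = 4.
  L[1][0] = (-4) / L[0][0] = -1.
Step 2: L[1][1] = √(4) = 2.
  L[2][0] = (-8) / L[0][0] = -2.
  L[2][1] = (-6) / L[1][1] = -3.
Step 3: L[2][2] = √(4) = 2.

L[1][1] = 2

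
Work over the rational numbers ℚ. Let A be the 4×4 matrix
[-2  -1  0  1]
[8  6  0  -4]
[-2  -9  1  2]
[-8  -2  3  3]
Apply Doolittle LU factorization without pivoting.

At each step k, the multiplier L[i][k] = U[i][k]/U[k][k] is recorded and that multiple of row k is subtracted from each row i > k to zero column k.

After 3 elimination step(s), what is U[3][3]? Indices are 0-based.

U[3][3] = -4

k=0: U[0][0]=-2
  eliminate (1,0): mult=-4, new row 1: (0, 2, 0, 0); set L[1][0]=-4
  eliminate (2,0): mult=1, new row 2: (0, -8, 1, 1); set L[2][0]=1
  eliminate (3,0): mult=4, new row 3: (0, 2, 3, -1); set L[3][0]=4
k=1: U[1][1]=2
  eliminate (2,1): mult=-4, new row 2: (0, 0, 1, 1); set L[2][1]=-4
  eliminate (3,1): mult=1, new row 3: (0, 0, 3, -1); set L[3][1]=1
k=2: U[2][2]=1
  eliminate (3,2): mult=3, new row 3: (0, 0, 0, -4); set L[3][2]=3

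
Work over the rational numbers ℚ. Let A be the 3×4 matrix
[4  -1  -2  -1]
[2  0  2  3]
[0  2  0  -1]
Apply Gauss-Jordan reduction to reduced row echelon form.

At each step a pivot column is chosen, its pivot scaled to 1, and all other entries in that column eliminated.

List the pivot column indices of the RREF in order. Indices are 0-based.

pivot columns: 0, 1, 2

[1] R0 /= 4  ⇒  (1, -1/4, -1/2, -1/4)
     R1 -= 2·R0  ⇒  (0, 1/2, 3, 7/2)
[2] R1 /= 1/2  ⇒  (0, 1, 6, 7)
     R0 -= -1/4·R1  ⇒  (1, 0, 1, 3/2)
     R2 -= 2·R1  ⇒  (0, 0, -12, -15)
[3] R2 /= -12  ⇒  (0, 0, 1, 5/4)
     R0 -= 1·R2  ⇒  (1, 0, 0, 1/4)
     R1 -= 6·R2  ⇒  (0, 1, 0, -1/2)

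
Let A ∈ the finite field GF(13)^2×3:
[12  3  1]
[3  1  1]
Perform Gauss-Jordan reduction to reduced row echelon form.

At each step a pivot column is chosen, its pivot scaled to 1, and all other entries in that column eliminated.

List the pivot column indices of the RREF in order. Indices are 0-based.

pivot columns: 0, 1

[1] R0 /= 12  ⇒  (1, 10, 12)
     R1 -= 3·R0  ⇒  (0, 10, 4)
[2] R1 /= 10  ⇒  (0, 1, 3)
     R0 -= 10·R1  ⇒  (1, 0, 8)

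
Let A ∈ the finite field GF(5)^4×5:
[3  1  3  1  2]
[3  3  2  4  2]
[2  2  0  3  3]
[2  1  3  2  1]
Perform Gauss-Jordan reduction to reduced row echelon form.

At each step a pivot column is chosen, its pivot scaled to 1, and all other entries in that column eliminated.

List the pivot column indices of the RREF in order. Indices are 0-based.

pivot columns: 0, 1, 2, 3

[1] R0 /= 3  ⇒  (1, 2, 1, 2, 4)
     R1 -= 3·R0  ⇒  (0, 2, 4, 3, 0)
     R2 -= 2·R0  ⇒  (0, 3, 3, 4, 0)
     R3 -= 2·R0  ⇒  (0, 2, 1, 3, 3)
[2] R1 /= 2  ⇒  (0, 1, 2, 4, 0)
     R0 -= 2·R1  ⇒  (1, 0, 2, 4, 4)
     R2 -= 3·R1  ⇒  (0, 0, 2, 2, 0)
     R3 -= 2·R1  ⇒  (0, 0, 2, 0, 3)
[3] R2 /= 2  ⇒  (0, 0, 1, 1, 0)
     R0 -= 2·R2  ⇒  (1, 0, 0, 2, 4)
     R1 -= 2·R2  ⇒  (0, 1, 0, 2, 0)
     R3 -= 2·R2  ⇒  (0, 0, 0, 3, 3)
[4] R3 /= 3  ⇒  (0, 0, 0, 1, 1)
     R0 -= 2·R3  ⇒  (1, 0, 0, 0, 2)
     R1 -= 2·R3  ⇒  (0, 1, 0, 0, 3)
     R2 -= 1·R3  ⇒  (0, 0, 1, 0, 4)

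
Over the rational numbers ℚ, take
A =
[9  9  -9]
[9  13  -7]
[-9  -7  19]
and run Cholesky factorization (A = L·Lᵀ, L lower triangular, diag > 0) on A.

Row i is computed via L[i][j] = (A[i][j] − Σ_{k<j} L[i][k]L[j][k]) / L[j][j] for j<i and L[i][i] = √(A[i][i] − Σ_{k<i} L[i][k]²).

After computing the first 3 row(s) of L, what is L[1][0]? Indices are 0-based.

L[1][0] = 3

Step 1: L[0][0] = √(9) = 3.
  L[1][0] = (9) / L[0][0] = 3.
Step 2: L[1][1] = √(4) = 2.
  L[2][0] = (-9) / L[0][0] = -3.
  L[2][1] = (2) / L[1][1] = 1.
Step 3: L[2][2] = √(9) = 3.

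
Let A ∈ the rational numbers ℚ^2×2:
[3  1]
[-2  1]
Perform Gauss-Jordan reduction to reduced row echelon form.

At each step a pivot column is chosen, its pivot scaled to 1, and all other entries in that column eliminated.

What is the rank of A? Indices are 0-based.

[1] R0 /= 3  ⇒  (1, 1/3)
     R1 -= -2·R0  ⇒  (0, 5/3)
[2] R1 /= 5/3  ⇒  (0, 1)
     R0 -= 1/3·R1  ⇒  (1, 0)

rank = 2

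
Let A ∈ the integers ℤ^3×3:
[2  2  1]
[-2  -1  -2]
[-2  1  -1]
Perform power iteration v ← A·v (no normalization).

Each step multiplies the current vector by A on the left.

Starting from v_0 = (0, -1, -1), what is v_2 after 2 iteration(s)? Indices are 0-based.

v_0 = (0, -1, -1).
v_1 = A·v_0 = (-3, 3, 0).
v_2 = A·v_1 = (0, 3, 9).

v_2 = (0, 3, 9)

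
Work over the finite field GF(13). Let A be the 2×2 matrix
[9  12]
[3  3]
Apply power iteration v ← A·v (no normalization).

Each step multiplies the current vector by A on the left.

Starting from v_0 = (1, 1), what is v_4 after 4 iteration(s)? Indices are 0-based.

v_0 = (1, 1).
v_1 = A·v_0 = (8, 6).
v_2 = A·v_1 = (1, 3).
v_3 = A·v_2 = (6, 12).
v_4 = A·v_3 = (3, 2).

v_4 = (3, 2)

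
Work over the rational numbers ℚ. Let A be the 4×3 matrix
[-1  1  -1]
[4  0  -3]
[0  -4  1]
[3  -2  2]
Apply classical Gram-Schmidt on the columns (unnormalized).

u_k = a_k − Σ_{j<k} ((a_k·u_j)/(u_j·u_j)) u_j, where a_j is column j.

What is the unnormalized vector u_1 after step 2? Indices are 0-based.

u_1 = (19/26, 14/13, -4, -31/26)

Step 1: u_0 = a_0 = (-1, 4, 0, 3).
Step 2: u_1 = a_1 − (-7/26)·u_0 = (19/26, 14/13, -4, -31/26).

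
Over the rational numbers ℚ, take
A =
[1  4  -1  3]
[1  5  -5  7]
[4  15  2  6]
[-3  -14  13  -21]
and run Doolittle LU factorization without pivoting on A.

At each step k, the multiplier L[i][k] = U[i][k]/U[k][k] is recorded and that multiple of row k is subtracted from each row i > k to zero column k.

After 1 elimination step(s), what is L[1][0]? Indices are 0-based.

[col 0] pivot 1
  R1 -= 1*R0 → (0, 1, -4, 4)  (L[1][0] := 1)
  R2 -= 4*R0 → (0, -1, 6, -6)  (L[2][0] := 4)
  R3 -= -3*R0 → (0, -2, 10, -12)  (L[3][0] := -3)

L[1][0] = 1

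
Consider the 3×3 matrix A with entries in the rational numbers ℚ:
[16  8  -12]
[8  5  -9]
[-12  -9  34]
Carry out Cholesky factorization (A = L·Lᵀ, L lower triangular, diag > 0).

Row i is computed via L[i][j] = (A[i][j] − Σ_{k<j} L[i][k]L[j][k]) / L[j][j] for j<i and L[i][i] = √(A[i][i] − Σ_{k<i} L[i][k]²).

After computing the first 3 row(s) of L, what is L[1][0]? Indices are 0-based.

L[1][0] = 2

Step 1: L[0][0] = √(16) = 4.
  L[1][0] = (8) / L[0][0] = 2.
Step 2: L[1][1] = √(1) = 1.
  L[2][0] = (-12) / L[0][0] = -3.
  L[2][1] = (-3) / L[1][1] = -3.
Step 3: L[2][2] = √(16) = 4.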